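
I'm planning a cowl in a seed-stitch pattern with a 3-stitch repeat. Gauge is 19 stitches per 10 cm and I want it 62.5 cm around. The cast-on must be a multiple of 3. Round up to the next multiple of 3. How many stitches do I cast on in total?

120 stitches.

19 / 10 = 1.9 sts per cm.
62.5 × 1.9 = 118.75 sts.
Next multiple of 3: 120.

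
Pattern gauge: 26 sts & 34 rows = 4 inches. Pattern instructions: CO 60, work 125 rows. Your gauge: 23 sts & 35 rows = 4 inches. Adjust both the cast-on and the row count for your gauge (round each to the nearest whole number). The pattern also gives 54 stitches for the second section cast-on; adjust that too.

Cast on 53 stitches; work 129 rows; second section cast-on 48 stitches.

Stitches: 60 × 23/26 = 53.08 → 53.
Rows: 125 × 35/34 = 128.68 → 129.
second section cast-on: 54 × 23/26 = 47.77 → 48.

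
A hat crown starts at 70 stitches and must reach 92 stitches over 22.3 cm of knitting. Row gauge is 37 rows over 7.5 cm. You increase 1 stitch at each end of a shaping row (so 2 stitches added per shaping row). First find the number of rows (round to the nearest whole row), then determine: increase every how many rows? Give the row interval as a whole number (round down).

Rows = 22.3 × 4.933 = 110.0 → 110 rows.
Stitches to add: 22 → 11 shaping rows (at 2 st each).
110 / 11 = 10.00 → every 10 rows.

Increase every 10th row.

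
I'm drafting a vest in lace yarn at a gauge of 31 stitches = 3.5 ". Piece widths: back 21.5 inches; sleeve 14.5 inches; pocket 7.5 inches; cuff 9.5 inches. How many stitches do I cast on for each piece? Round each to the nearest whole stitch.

Rate = 31/3.5 = 8.857 sts per in.
back: 21.5 × 8.857 = 190.43 → 190.
sleeve: 14.5 × 8.857 = 128.43 → 128.
pocket: 7.5 × 8.857 = 66.43 → 66.
cuff: 9.5 × 8.857 = 84.14 → 84.

back 190; sleeve 128; pocket 66; cuff 84.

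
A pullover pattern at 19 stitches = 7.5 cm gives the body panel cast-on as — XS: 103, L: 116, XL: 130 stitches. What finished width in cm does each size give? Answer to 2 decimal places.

19/7.5 = 2.533 sts per cm.
XS: 103 / 2.533 = 40.658 → 40.66 cm.
L: 116 / 2.533 = 45.789 → 45.79 cm.
XL: 130 / 2.533 = 51.316 → 51.32 cm.

XS 40.66 cm; L 45.79 cm; XL 51.32 cm.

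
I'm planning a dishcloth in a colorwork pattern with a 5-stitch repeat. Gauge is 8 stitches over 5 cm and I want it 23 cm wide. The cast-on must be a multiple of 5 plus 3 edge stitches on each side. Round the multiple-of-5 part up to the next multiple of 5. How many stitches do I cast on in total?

8 / 5 = 1.6 sts per cm.
23 × 1.6 = 36.80 sts.
Less 6 edge sts → 30.80 for the repeat.
Next multiple of 5: 35.
Add back 6 edge sts → 41.

Cast on 41 stitches.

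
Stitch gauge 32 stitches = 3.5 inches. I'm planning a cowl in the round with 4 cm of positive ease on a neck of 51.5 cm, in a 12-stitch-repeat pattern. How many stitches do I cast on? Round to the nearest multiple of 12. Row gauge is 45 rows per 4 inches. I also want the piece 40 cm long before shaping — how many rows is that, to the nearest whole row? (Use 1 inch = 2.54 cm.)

Finished = 51.5 + 4 = 55.5 cm.
55.5 cm × 1/2.54 = 21.85 inches.
32/3.5 = 9.143 sts per in; 21.85 × 9.143 = 199.78 sts.
Nearest multiple of 12 → 204.
40 cm = 15.75 inches; × 11.25 = 177.17 → 177 rows.

Cast on 204 stitches; work 177 rows.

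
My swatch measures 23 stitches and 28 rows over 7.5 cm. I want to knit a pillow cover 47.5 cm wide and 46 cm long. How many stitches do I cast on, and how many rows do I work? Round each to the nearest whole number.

Cast on 146 stitches and work 172 rows.

Stitch gauge = 23/7.5 = 3.067 sts/cm; 47.5 × 3.067 = 145.67 → 146 sts.
Row gauge = 28/7.5 = 3.733 rows/cm; 46 × 3.733 = 171.73 → 172 rows.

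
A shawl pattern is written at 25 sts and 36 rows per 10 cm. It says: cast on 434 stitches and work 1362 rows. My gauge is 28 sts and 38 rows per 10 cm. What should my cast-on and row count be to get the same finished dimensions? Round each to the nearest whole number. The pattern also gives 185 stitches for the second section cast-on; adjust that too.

Stitches: 434 × 28/25 = 486.08 → 486.
Rows: 1362 × 38/36 = 1437.67 → 1438.
second section cast-on: 185 × 28/25 = 207.20 → 207.

Cast on 486 stitches; work 1438 rows; second section cast-on 207 stitches.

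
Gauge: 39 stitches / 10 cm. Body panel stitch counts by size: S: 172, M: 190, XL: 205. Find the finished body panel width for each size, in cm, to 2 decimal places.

S 44.10 cm; M 48.72 cm; XL 52.56 cm.

39/10 = 3.9 sts per cm.
S: 172 / 3.9 = 44.103 → 44.10 cm.
M: 190 / 3.9 = 48.718 → 48.72 cm.
XL: 205 / 3.9 = 52.564 → 52.56 cm.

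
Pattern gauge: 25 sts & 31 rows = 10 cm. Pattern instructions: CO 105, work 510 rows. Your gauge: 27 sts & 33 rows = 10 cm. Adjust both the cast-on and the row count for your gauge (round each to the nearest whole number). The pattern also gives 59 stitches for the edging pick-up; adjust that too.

Stitches: 105 × 27/25 = 113.40 → 113.
Rows: 510 × 33/31 = 542.90 → 543.
edging pick-up: 59 × 27/25 = 63.72 → 64.

Cast on 113 stitches; work 543 rows; edging pick-up 64 stitches.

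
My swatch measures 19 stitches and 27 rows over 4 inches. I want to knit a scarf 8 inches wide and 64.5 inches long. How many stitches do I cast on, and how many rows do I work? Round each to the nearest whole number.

Stitch gauge = 19/4 = 4.75 sts/in; 8 × 4.75 = 38.00 → 38 sts.
Row gauge = 27/4 = 6.75 rows/in; 64.5 × 6.75 = 435.38 → 435 rows.

Cast on 38 stitches and work 435 rows.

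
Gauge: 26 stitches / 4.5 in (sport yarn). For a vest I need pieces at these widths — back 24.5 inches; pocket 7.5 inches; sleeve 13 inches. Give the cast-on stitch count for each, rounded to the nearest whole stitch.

back 142; pocket 43; sleeve 75.

Rate = 26/4.5 = 5.778 sts per in.
back: 24.5 × 5.778 = 141.56 → 142.
pocket: 7.5 × 5.778 = 43.33 → 43.
sleeve: 13 × 5.778 = 75.11 → 75.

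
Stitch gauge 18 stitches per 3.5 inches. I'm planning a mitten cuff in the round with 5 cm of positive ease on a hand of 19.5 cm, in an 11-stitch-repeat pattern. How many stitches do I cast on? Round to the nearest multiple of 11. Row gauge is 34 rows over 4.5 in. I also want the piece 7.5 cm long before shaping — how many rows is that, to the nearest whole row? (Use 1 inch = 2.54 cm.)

Cast on 55 stitches; work 22 rows.

Finished = 19.5 + 5 = 24.5 cm.
24.5 cm × 1/2.54 = 9.65 inches.
18/3.5 = 5.143 sts per in; 9.65 × 5.143 = 49.61 sts.
Nearest multiple of 11 → 55.
7.5 cm = 2.95 inches; × 7.556 = 22.31 → 22 rows.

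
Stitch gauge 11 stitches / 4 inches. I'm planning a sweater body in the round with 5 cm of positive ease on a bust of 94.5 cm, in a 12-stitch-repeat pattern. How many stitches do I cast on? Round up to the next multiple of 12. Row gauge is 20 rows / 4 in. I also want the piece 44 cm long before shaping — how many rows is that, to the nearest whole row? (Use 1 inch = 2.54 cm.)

Cast on 108 stitches; work 87 rows.

Finished = 94.5 + 5 = 99.5 cm.
99.5 cm × 1/2.54 = 39.17 inches.
11/4 = 2.75 sts per in; 39.17 × 2.75 = 107.73 sts.
Next multiple of 12 → 108.
44 cm = 17.32 inches; × 5 = 86.61 → 87 rows.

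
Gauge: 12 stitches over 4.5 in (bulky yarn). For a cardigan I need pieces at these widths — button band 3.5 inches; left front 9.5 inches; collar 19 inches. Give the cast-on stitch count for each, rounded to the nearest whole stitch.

button band 9; left front 25; collar 51.

Rate = 12/4.5 = 2.667 sts per in.
button band: 3.5 × 2.667 = 9.33 → 9.
left front: 9.5 × 2.667 = 25.33 → 25.
collar: 19 × 2.667 = 50.67 → 51.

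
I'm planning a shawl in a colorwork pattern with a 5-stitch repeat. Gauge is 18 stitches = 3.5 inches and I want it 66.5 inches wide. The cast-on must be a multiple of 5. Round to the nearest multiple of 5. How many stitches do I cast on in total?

18 / 3.5 = 5.143 sts per inch.
66.5 × 5.143 = 342.00 sts.
Nearest multiple of 5: 340.

Cast on 340 stitches.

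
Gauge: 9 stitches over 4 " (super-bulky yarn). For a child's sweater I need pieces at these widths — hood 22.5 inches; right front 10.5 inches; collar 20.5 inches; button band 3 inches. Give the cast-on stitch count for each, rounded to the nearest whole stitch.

hood 51; right front 24; collar 46; button band 7.

Rate = 9/4 = 2.25 sts per in.
hood: 22.5 × 2.25 = 50.62 → 51.
right front: 10.5 × 2.25 = 23.62 → 24.
collar: 20.5 × 2.25 = 46.12 → 46.
button band: 3 × 2.25 = 6.75 → 7.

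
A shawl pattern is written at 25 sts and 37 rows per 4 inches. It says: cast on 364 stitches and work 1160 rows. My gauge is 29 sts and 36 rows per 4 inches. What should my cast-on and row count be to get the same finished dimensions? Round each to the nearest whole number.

Stitches: 364 × 29/25 = 422.24 → 422.
Rows: 1160 × 36/37 = 1128.65 → 1129.

Cast on 422 stitches; work 1129 rows.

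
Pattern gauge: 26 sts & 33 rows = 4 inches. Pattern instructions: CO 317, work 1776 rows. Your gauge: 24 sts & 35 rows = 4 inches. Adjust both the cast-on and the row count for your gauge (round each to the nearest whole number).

Cast on 293 stitches; work 1884 rows.

Stitches: 317 × 24/26 = 292.62 → 293.
Rows: 1776 × 35/33 = 1883.64 → 1884.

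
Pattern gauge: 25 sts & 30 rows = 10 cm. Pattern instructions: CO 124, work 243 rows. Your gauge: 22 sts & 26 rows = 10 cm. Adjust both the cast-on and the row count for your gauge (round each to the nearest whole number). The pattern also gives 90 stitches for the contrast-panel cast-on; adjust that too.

Cast on 109 stitches; work 211 rows; contrast-panel cast-on 79 stitches.

Stitches: 124 × 22/25 = 109.12 → 109.
Rows: 243 × 26/30 = 210.60 → 211.
contrast-panel cast-on: 90 × 22/25 = 79.20 → 79.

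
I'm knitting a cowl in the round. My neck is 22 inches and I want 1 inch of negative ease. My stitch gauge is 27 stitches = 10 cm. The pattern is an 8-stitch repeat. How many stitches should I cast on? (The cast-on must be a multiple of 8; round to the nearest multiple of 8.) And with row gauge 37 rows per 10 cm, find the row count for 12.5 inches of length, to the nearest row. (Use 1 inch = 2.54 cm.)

Finished = 22 − 1 = 21 inches.
21 inches × 2.54 = 53.34 cm.
27/10 = 2.7 sts per cm; 53.34 × 2.7 = 144.02 sts.
Nearest multiple of 8 → 144.
12.5 inches = 31.75 cm; × 3.7 = 117.47 → 117 rows.

Cast on 144 stitches; work 117 rows.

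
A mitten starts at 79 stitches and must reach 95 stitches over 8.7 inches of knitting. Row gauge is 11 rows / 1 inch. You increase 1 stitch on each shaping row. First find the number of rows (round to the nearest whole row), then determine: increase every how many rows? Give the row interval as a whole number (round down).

Rows = 8.7 × 11 = 95.7 → 96 rows.
Stitches to add: 16 → 16 shaping rows (at 1 st each).
96 / 16 = 6.00 → every 6 rows.

Increase every 6th row.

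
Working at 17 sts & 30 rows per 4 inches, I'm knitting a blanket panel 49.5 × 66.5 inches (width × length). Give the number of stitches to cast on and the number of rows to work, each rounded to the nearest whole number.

Stitch gauge = 17/4 = 4.25 sts/in; 49.5 × 4.25 = 210.38 → 210 sts.
Row gauge = 30/4 = 7.5 rows/in; 66.5 × 7.5 = 498.75 → 499 rows.

Cast on 210 stitches and work 499 rows.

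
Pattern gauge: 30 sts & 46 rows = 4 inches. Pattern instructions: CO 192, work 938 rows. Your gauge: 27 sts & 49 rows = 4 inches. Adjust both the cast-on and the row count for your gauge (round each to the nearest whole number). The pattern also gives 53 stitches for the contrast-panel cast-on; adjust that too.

Cast on 173 stitches; work 999 rows; contrast-panel cast-on 48 stitches.

Stitches: 192 × 27/30 = 172.80 → 173.
Rows: 938 × 49/46 = 999.17 → 999.
contrast-panel cast-on: 53 × 27/30 = 47.70 → 48.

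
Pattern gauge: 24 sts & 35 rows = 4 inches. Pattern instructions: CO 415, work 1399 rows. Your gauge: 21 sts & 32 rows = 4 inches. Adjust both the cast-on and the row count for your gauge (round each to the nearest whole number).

Cast on 363 stitches; work 1279 rows.

Stitches: 415 × 21/24 = 363.12 → 363.
Rows: 1399 × 32/35 = 1279.09 → 1279.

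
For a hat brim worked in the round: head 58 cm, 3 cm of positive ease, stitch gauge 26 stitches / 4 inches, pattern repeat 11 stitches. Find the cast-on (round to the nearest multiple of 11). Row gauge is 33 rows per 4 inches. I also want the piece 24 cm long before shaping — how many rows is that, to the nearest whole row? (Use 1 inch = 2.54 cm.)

Finished = 58 + 3 = 61 cm.
61 cm × 1/2.54 = 24.02 inches.
26/4 = 6.5 sts per in; 24.02 × 6.5 = 156.10 sts.
Nearest multiple of 11 → 154.
24 cm = 9.45 inches; × 8.25 = 77.95 → 78 rows.

Cast on 154 stitches; work 78 rows.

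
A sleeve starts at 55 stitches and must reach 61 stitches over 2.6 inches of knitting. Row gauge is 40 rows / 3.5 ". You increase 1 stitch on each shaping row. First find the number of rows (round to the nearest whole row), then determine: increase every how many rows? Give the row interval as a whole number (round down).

Rows = 2.6 × 11.429 = 29.7 → 30 rows.
Stitches to add: 6 → 6 shaping rows (at 1 st each).
30 / 6 = 5.00 → every 5 rows.

Increase every 5th row.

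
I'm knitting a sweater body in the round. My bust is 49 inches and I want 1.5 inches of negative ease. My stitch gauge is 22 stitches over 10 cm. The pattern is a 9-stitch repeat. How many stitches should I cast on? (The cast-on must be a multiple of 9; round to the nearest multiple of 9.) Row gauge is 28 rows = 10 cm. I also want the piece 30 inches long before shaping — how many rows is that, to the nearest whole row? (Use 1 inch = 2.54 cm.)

Cast on 261 stitches; work 213 rows.

Finished = 49 − 1.5 = 47.5 inches.
47.5 inches × 2.54 = 120.65 cm.
22/10 = 2.2 sts per cm; 120.65 × 2.2 = 265.43 sts.
Nearest multiple of 9 → 261.
30 inches = 76.20 cm; × 2.8 = 213.36 → 213 rows.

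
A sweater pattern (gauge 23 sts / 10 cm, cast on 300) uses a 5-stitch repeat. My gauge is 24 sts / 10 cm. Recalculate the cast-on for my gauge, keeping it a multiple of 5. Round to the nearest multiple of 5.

300 × 24 / 23 = 313.04.
Nearest multiple of 5: 315.

CO 315 sts.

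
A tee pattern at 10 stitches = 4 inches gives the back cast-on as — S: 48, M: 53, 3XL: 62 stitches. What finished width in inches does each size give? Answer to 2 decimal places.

10/4 = 2.5 sts per in.
S: 48 / 2.5 = 19.200 → 19.20 in.
M: 53 / 2.5 = 21.200 → 21.20 in.
3XL: 62 / 2.5 = 24.800 → 24.80 in.

S 19.20 inches; M 21.20 inches; 3XL 24.80 inches.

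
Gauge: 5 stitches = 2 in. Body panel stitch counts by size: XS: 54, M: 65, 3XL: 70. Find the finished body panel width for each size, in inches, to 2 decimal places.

XS 21.60 inches; M 26.00 inches; 3XL 28.00 inches.

5/2 = 2.5 sts per in.
XS: 54 / 2.5 = 21.600 → 21.60 in.
M: 65 / 2.5 = 26.000 → 26.00 in.
3XL: 70 / 2.5 = 28.000 → 28.00 in.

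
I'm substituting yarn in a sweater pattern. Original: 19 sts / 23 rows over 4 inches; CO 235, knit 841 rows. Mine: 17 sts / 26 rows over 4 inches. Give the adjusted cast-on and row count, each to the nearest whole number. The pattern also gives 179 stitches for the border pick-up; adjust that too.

Stitches: 235 × 17/19 = 210.26 → 210.
Rows: 841 × 26/23 = 950.70 → 951.
border pick-up: 179 × 17/19 = 160.16 → 160.

Cast on 210 stitches; work 951 rows; border pick-up 160 stitches.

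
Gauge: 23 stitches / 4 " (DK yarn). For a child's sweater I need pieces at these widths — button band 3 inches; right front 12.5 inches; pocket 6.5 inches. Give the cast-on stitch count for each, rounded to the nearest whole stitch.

Rate = 23/4 = 5.75 sts per in.
button band: 3 × 5.75 = 17.25 → 17.
right front: 12.5 × 5.75 = 71.88 → 72.
pocket: 6.5 × 5.75 = 37.38 → 37.

button band 17; right front 72; pocket 37.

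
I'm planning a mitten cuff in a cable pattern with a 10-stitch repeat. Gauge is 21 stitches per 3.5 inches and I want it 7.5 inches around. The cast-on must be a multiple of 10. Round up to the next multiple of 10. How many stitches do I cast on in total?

Cast on 50 stitches.

21 / 3.5 = 6 sts per inch.
7.5 × 6 = 45.00 sts.
Next multiple of 10: 50.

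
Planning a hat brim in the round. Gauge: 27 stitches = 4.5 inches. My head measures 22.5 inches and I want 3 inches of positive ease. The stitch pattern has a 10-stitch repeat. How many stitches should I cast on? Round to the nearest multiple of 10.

Finished = 22.5 + 3 = 25.5 inches.
27 / 4.5 = 6 sts/in.
25.5 × 6 = 153.00 sts.
Nearest multiple of 10: 150.

Cast on 150 stitches.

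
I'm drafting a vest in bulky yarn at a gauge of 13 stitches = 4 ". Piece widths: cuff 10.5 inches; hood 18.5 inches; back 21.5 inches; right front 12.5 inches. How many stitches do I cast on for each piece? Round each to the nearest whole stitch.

Rate = 13/4 = 3.25 sts per in.
cuff: 10.5 × 3.25 = 34.12 → 34.
hood: 18.5 × 3.25 = 60.12 → 60.
back: 21.5 × 3.25 = 69.88 → 70.
right front: 12.5 × 3.25 = 40.62 → 41.

cuff 34; hood 60; back 70; right front 41.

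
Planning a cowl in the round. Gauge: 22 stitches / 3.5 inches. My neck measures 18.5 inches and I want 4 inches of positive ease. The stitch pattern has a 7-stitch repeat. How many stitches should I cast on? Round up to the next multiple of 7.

CO 147 sts.

Finished = 18.5 + 4 = 22.5 inches.
22 / 3.5 = 6.286 sts/in.
22.5 × 6.286 = 141.43 sts.
Next multiple of 7: 147.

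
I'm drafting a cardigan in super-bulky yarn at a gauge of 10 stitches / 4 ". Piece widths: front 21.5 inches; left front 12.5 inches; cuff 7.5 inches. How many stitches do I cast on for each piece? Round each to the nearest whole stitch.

Rate = 10/4 = 2.5 sts per in.
front: 21.5 × 2.5 = 53.75 → 54.
left front: 12.5 × 2.5 = 31.25 → 31.
cuff: 7.5 × 2.5 = 18.75 → 19.

front 54; left front 31; cuff 19.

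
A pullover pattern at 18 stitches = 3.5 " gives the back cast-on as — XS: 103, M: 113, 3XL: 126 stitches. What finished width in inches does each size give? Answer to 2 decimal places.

18/3.5 = 5.143 sts per in.
XS: 103 / 5.143 = 20.028 → 20.03 in.
M: 113 / 5.143 = 21.972 → 21.97 in.
3XL: 126 / 5.143 = 24.500 → 24.50 in.

XS 20.03 inches; M 21.97 inches; 3XL 24.50 inches.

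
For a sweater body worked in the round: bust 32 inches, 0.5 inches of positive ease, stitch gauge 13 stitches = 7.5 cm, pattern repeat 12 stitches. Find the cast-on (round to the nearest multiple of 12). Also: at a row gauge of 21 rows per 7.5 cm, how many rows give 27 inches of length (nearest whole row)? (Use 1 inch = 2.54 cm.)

Finished = 32 + 0.5 = 32.5 inches.
32.5 inches × 2.54 = 82.55 cm.
13/7.5 = 1.733 sts per cm; 82.55 × 1.733 = 143.09 sts.
Nearest multiple of 12 → 144.
27 inches = 68.58 cm; × 2.8 = 192.02 → 192 rows.

Cast on 144 stitches; work 192 rows.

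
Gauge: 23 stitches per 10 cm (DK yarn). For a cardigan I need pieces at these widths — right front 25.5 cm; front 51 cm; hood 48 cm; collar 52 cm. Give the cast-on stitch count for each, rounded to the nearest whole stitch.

right front 59; front 117; hood 110; collar 120.

Rate = 23/10 = 2.3 sts per cm.
right front: 25.5 × 2.3 = 58.65 → 59.
front: 51 × 2.3 = 117.30 → 117.
hood: 48 × 2.3 = 110.40 → 110.
collar: 52 × 2.3 = 119.60 → 120.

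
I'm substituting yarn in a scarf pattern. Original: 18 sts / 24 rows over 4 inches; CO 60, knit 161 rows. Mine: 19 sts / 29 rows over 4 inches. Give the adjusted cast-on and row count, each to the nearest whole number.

Cast on 63 stitches; work 195 rows.

Stitches: 60 × 19/18 = 63.33 → 63.
Rows: 161 × 29/24 = 194.54 → 195.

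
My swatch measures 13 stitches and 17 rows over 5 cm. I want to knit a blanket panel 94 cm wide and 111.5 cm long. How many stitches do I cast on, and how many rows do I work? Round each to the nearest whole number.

Stitch gauge = 13/5 = 2.6 sts/cm; 94 × 2.6 = 244.40 → 244 sts.
Row gauge = 17/5 = 3.4 rows/cm; 111.5 × 3.4 = 379.10 → 379 rows.

Cast on 244 stitches and work 379 rows.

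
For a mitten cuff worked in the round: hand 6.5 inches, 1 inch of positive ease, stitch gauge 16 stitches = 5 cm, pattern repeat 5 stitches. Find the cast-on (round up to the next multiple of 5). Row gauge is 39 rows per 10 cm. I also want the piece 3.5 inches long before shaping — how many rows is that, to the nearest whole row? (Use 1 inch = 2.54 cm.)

Cast on 65 stitches; work 35 rows.

Finished = 6.5 + 1 = 7.5 inches.
7.5 inches × 2.54 = 19.05 cm.
16/5 = 3.2 sts per cm; 19.05 × 3.2 = 60.96 sts.
Next multiple of 5 → 65.
3.5 inches = 8.89 cm; × 3.9 = 34.67 → 35 rows.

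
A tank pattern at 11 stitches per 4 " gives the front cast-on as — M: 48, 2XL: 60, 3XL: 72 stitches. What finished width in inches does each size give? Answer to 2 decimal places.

M 17.45 inches; 2XL 21.82 inches; 3XL 26.18 inches.

11/4 = 2.75 sts per in.
M: 48 / 2.75 = 17.455 → 17.45 in.
2XL: 60 / 2.75 = 21.818 → 21.82 in.
3XL: 72 / 2.75 = 26.182 → 26.18 in.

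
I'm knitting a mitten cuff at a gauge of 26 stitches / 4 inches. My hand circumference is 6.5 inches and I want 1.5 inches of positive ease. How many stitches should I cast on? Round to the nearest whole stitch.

Finished = 6.5 + 1.5 = 8 in.
26 / 4 = 6.5 sts per inch.
8.00 × 6.5 = 52.00 sts.

52 stitches.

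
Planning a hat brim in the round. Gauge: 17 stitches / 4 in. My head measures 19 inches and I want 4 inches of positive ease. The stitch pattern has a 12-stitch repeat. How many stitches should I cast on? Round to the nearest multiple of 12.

Cast on 96 stitches.

Finished = 19 + 4 = 23 inches.
17 / 4 = 4.25 sts/in.
23 × 4.25 = 97.75 sts.
Nearest multiple of 12: 96.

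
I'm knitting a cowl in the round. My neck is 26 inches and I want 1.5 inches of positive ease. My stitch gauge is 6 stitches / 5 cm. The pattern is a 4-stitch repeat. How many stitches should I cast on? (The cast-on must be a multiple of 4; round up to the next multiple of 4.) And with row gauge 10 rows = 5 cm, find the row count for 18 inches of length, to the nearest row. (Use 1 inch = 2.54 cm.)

Cast on 84 stitches; work 91 rows.

Finished = 26 + 1.5 = 27.5 inches.
27.5 inches × 2.54 = 69.85 cm.
6/5 = 1.2 sts per cm; 69.85 × 1.2 = 83.82 sts.
Next multiple of 4 → 84.
18 inches = 45.72 cm; × 2 = 91.44 → 91 rows.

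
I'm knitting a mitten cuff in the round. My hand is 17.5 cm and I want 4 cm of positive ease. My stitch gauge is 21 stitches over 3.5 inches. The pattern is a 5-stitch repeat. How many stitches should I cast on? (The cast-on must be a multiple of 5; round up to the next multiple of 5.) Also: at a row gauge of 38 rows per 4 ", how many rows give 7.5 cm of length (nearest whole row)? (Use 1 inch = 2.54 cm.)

Finished = 17.5 + 4 = 21.5 cm.
21.5 cm × 1/2.54 = 8.46 inches.
21/3.5 = 6 sts per in; 8.46 × 6 = 50.79 sts.
Next multiple of 5 → 55.
7.5 cm = 2.95 inches; × 9.5 = 28.05 → 28 rows.

Cast on 55 stitches; work 28 rows.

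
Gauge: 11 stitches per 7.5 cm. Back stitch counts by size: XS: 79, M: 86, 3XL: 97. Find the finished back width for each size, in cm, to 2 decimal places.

XS 53.86 cm; M 58.64 cm; 3XL 66.14 cm.

11/7.5 = 1.467 sts per cm.
XS: 79 / 1.467 = 53.864 → 53.86 cm.
M: 86 / 1.467 = 58.636 → 58.64 cm.
3XL: 97 / 1.467 = 66.136 → 66.14 cm.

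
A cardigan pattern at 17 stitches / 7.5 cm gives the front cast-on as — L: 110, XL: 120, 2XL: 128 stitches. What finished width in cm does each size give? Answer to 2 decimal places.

L 48.53 cm; XL 52.94 cm; 2XL 56.47 cm.

17/7.5 = 2.267 sts per cm.
L: 110 / 2.267 = 48.529 → 48.53 cm.
XL: 120 / 2.267 = 52.941 → 52.94 cm.
2XL: 128 / 2.267 = 56.471 → 56.47 cm.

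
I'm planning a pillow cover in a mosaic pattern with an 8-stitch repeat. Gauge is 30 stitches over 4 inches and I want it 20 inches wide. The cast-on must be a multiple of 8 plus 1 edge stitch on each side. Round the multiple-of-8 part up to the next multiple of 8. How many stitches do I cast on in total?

CO 154 sts.

30 / 4 = 7.5 sts per inch.
20 × 7.5 = 150.00 sts.
Less 2 edge sts → 148.00 for the repeat.
Next multiple of 8: 152.
Add back 2 edge sts → 154.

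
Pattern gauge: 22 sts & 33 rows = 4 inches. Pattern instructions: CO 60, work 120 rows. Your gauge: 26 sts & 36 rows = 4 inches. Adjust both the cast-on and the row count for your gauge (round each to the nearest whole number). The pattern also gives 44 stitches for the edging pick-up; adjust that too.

Cast on 71 stitches; work 131 rows; edging pick-up 52 stitches.

Stitches: 60 × 26/22 = 70.91 → 71.
Rows: 120 × 36/33 = 130.91 → 131.
edging pick-up: 44 × 26/22 = 52.00 → 52.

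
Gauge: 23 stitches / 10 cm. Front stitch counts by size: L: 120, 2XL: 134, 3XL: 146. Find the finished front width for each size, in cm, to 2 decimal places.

L 52.17 cm; 2XL 58.26 cm; 3XL 63.48 cm.

23/10 = 2.3 sts per cm.
L: 120 / 2.3 = 52.174 → 52.17 cm.
2XL: 134 / 2.3 = 58.261 → 58.26 cm.
3XL: 146 / 2.3 = 63.478 → 63.48 cm.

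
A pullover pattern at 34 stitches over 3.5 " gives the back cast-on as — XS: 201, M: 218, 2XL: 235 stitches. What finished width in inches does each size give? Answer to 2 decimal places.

34/3.5 = 9.714 sts per in.
XS: 201 / 9.714 = 20.691 → 20.69 in.
M: 218 / 9.714 = 22.441 → 22.44 in.
2XL: 235 / 9.714 = 24.191 → 24.19 in.

XS 20.69 inches; M 22.44 inches; 2XL 24.19 inches.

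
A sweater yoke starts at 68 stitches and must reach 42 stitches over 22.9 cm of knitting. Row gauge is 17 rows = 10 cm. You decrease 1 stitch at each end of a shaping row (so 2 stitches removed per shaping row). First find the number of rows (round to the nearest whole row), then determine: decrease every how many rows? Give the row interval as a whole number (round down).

Rows = 22.9 × 1.7 = 38.9 → 39 rows.
Stitches to remove: 26 → 13 shaping rows (at 2 st each).
39 / 13 = 3.00 → every 3 rows.

Decrease every 3rd row.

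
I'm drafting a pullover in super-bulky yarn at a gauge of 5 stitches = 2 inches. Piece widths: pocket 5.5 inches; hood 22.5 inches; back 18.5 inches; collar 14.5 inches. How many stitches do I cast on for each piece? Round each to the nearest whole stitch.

pocket 14; hood 56; back 46; collar 36.

Rate = 5/2 = 2.5 sts per in.
pocket: 5.5 × 2.5 = 13.75 → 14.
hood: 22.5 × 2.5 = 56.25 → 56.
back: 18.5 × 2.5 = 46.25 → 46.
collar: 14.5 × 2.5 = 36.25 → 36.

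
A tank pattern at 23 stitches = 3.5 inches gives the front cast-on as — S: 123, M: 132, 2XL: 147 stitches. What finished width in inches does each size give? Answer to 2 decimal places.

23/3.5 = 6.571 sts per in.
S: 123 / 6.571 = 18.717 → 18.72 in.
M: 132 / 6.571 = 20.087 → 20.09 in.
2XL: 147 / 6.571 = 22.370 → 22.37 in.

S 18.72 inches; M 20.09 inches; 2XL 22.37 inches.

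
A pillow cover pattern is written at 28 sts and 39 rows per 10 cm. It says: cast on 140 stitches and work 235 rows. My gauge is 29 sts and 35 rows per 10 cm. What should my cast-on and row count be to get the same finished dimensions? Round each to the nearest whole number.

Cast on 145 stitches; work 211 rows.

Stitches: 140 × 29/28 = 145.00 → 145.
Rows: 235 × 35/39 = 210.90 → 211.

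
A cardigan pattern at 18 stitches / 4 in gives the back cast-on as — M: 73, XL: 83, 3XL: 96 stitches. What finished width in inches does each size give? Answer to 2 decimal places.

18/4 = 4.5 sts per in.
M: 73 / 4.5 = 16.222 → 16.22 in.
XL: 83 / 4.5 = 18.444 → 18.44 in.
3XL: 96 / 4.5 = 21.333 → 21.33 in.

M 16.22 inches; XL 18.44 inches; 3XL 21.33 inches.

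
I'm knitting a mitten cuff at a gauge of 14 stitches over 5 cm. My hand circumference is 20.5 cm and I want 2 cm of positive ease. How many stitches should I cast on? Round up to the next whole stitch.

CO 63 sts.

Finished = 20.5 + 2 = 22.5 cm.
14 / 5 = 2.8 sts per cm.
22.50 × 2.8 = 63.00 sts.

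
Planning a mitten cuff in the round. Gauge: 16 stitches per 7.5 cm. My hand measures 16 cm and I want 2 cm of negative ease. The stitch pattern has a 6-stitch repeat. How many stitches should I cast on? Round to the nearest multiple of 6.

30 stitches.

Finished = 16 − 2 = 14 cm.
16 / 7.5 = 2.133 sts/cm.
14 × 2.133 = 29.87 sts.
Nearest multiple of 6: 30.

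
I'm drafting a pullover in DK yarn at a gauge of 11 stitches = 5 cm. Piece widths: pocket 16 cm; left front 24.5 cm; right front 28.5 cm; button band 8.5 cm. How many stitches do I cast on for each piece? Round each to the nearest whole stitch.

Rate = 11/5 = 2.2 sts per cm.
pocket: 16 × 2.2 = 35.20 → 35.
left front: 24.5 × 2.2 = 53.90 → 54.
right front: 28.5 × 2.2 = 62.70 → 63.
button band: 8.5 × 2.2 = 18.70 → 19.

pocket 35; left front 54; right front 63; button band 19.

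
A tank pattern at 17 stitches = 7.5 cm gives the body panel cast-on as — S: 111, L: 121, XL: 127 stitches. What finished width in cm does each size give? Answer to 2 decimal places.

S 48.97 cm; L 53.38 cm; XL 56.03 cm.

17/7.5 = 2.267 sts per cm.
S: 111 / 2.267 = 48.971 → 48.97 cm.
L: 121 / 2.267 = 53.382 → 53.38 cm.
XL: 127 / 2.267 = 56.029 → 56.03 cm.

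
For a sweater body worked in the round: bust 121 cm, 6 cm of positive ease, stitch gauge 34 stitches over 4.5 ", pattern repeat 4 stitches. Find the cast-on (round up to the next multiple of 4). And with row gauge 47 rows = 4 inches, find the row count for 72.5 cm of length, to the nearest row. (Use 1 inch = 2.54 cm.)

Cast on 380 stitches; work 335 rows.

Finished = 121 + 6 = 127 cm.
127 cm × 1/2.54 = 50.00 inches.
34/4.5 = 7.556 sts per in; 50.00 × 7.556 = 377.78 sts.
Next multiple of 4 → 380.
72.5 cm = 28.54 inches; × 11.75 = 335.38 → 335 rows.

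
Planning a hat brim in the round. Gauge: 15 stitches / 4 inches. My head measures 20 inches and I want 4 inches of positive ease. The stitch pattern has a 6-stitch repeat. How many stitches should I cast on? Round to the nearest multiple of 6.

CO 90 sts.

Finished = 20 + 4 = 24 inches.
15 / 4 = 3.75 sts/in.
24 × 3.75 = 90.00 sts.
Nearest multiple of 6: 90.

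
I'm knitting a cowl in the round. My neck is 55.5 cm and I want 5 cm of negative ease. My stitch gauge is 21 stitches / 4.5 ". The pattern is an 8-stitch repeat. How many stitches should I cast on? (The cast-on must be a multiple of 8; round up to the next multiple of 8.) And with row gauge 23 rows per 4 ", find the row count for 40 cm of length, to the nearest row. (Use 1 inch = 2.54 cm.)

Cast on 96 stitches; work 91 rows.

Finished = 55.5 − 5 = 50.5 cm.
50.5 cm × 1/2.54 = 19.88 inches.
21/4.5 = 4.667 sts per in; 19.88 × 4.667 = 92.78 sts.
Next multiple of 8 → 96.
40 cm = 15.75 inches; × 5.75 = 90.55 → 91 rows.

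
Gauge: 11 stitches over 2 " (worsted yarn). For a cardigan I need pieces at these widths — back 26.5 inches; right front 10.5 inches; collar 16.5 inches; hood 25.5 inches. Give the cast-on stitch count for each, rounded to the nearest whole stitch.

back 146; right front 58; collar 91; hood 140.

Rate = 11/2 = 5.5 sts per in.
back: 26.5 × 5.5 = 145.75 → 146.
right front: 10.5 × 5.5 = 57.75 → 58.
collar: 16.5 × 5.5 = 90.75 → 91.
hood: 25.5 × 5.5 = 140.25 → 140.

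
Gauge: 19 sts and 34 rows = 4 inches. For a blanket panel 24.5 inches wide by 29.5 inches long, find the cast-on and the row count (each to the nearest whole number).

Cast on 116 stitches and work 251 rows.

Stitch gauge = 19/4 = 4.75 sts/in; 24.5 × 4.75 = 116.38 → 116 sts.
Row gauge = 34/4 = 8.5 rows/in; 29.5 × 8.5 = 250.75 → 251 rows.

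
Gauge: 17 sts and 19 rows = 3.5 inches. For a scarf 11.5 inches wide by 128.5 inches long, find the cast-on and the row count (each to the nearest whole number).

Cast on 56 stitches and work 698 rows.

Stitch gauge = 17/3.5 = 4.857 sts/in; 11.5 × 4.857 = 55.86 → 56 sts.
Row gauge = 19/3.5 = 5.429 rows/in; 128.5 × 5.429 = 697.57 → 698 rows.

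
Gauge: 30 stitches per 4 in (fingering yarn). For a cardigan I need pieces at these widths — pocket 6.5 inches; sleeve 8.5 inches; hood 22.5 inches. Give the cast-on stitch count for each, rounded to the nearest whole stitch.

pocket 49; sleeve 64; hood 169.

Rate = 30/4 = 7.5 sts per in.
pocket: 6.5 × 7.5 = 48.75 → 49.
sleeve: 8.5 × 7.5 = 63.75 → 64.
hood: 22.5 × 7.5 = 168.75 → 169.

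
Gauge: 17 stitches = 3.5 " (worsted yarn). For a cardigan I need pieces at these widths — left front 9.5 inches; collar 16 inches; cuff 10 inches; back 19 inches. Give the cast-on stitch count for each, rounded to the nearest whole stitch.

Rate = 17/3.5 = 4.857 sts per in.
left front: 9.5 × 4.857 = 46.14 → 46.
collar: 16 × 4.857 = 77.71 → 78.
cuff: 10 × 4.857 = 48.57 → 49.
back: 19 × 4.857 = 92.29 → 92.

left front 46; collar 78; cuff 49; back 92.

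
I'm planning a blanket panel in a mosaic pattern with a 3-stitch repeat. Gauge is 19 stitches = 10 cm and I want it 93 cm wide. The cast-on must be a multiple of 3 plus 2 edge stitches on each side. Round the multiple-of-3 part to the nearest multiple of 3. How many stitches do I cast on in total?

CO 178 sts.

19 / 10 = 1.9 sts per cm.
93 × 1.9 = 176.70 sts.
Less 4 edge sts → 172.70 for the repeat.
Nearest multiple of 3: 174.
Add back 4 edge sts → 178.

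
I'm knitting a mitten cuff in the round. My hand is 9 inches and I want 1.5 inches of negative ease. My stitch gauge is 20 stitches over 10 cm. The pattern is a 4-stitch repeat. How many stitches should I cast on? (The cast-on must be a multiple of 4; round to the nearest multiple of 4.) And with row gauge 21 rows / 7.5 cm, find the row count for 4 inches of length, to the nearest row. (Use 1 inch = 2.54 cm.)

Cast on 40 stitches; work 28 rows.

Finished = 9 − 1.5 = 7.5 inches.
7.5 inches × 2.54 = 19.05 cm.
20/10 = 2 sts per cm; 19.05 × 2 = 38.10 sts.
Nearest multiple of 4 → 40.
4 inches = 10.16 cm; × 2.8 = 28.45 → 28 rows.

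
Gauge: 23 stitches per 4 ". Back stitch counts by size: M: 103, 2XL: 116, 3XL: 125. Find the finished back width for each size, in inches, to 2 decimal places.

23/4 = 5.75 sts per in.
M: 103 / 5.75 = 17.913 → 17.91 in.
2XL: 116 / 5.75 = 20.174 → 20.17 in.
3XL: 125 / 5.75 = 21.739 → 21.74 in.

M 17.91 inches; 2XL 20.17 inches; 3XL 21.74 inches.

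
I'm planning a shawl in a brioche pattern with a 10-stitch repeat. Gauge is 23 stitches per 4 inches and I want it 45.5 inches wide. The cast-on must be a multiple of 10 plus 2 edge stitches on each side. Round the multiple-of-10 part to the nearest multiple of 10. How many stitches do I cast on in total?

23 / 4 = 5.75 sts per inch.
45.5 × 5.75 = 261.62 sts.
Less 4 edge sts → 257.62 for the repeat.
Nearest multiple of 10: 260.
Add back 4 edge sts → 264.

264 stitches.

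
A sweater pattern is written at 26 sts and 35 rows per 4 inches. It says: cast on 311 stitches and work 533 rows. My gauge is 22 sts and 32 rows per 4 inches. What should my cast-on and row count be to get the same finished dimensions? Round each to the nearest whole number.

Stitches: 311 × 22/26 = 263.15 → 263.
Rows: 533 × 32/35 = 487.31 → 487.

Cast on 263 stitches; work 487 rows.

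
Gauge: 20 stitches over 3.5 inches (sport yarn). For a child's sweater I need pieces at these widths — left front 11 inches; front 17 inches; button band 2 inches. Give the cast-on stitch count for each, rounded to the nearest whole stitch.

left front 63; front 97; button band 11.

Rate = 20/3.5 = 5.714 sts per in.
left front: 11 × 5.714 = 62.86 → 63.
front: 17 × 5.714 = 97.14 → 97.
button band: 2 × 5.714 = 11.43 → 11.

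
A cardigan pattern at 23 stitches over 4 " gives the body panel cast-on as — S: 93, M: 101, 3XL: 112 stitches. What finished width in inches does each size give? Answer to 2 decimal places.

S 16.17 inches; M 17.57 inches; 3XL 19.48 inches.

23/4 = 5.75 sts per in.
S: 93 / 5.75 = 16.174 → 16.17 in.
M: 101 / 5.75 = 17.565 → 17.57 in.
3XL: 112 / 5.75 = 19.478 → 19.48 in.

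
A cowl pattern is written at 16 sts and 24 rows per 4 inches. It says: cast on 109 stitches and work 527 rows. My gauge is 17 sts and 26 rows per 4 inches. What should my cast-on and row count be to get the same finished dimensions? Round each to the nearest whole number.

Cast on 116 stitches; work 571 rows.

Stitches: 109 × 17/16 = 115.81 → 116.
Rows: 527 × 26/24 = 570.92 → 571.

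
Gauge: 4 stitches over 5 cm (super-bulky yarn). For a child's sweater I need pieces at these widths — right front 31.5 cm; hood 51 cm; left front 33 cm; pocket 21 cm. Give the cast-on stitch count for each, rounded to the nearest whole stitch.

Rate = 4/5 = 0.8 sts per cm.
right front: 31.5 × 0.8 = 25.20 → 25.
hood: 51 × 0.8 = 40.80 → 41.
left front: 33 × 0.8 = 26.40 → 26.
pocket: 21 × 0.8 = 16.80 → 17.

right front 25; hood 41; left front 26; pocket 17.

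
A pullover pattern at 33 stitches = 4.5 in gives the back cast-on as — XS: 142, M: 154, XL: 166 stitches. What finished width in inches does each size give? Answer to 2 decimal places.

33/4.5 = 7.333 sts per in.
XS: 142 / 7.333 = 19.364 → 19.36 in.
M: 154 / 7.333 = 21.000 → 21.00 in.
XL: 166 / 7.333 = 22.636 → 22.64 in.

XS 19.36 inches; M 21.00 inches; XL 22.64 inches.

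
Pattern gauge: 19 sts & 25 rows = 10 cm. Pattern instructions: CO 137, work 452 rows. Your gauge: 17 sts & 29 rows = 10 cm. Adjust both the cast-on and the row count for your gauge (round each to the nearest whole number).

Cast on 123 stitches; work 524 rows.

Stitches: 137 × 17/19 = 122.58 → 123.
Rows: 452 × 29/25 = 524.32 → 524.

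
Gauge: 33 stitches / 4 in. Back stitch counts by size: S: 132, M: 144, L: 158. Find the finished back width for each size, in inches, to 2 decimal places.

33/4 = 8.25 sts per in.
S: 132 / 8.25 = 16.000 → 16.00 in.
M: 144 / 8.25 = 17.455 → 17.45 in.
L: 158 / 8.25 = 19.152 → 19.15 in.

S 16.00 inches; M 17.45 inches; L 19.15 inches.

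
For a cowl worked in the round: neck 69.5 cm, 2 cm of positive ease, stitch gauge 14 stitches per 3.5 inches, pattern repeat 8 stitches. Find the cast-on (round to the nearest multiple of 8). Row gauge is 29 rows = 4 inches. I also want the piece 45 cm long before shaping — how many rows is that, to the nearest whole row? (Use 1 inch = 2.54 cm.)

Finished = 69.5 + 2 = 71.5 cm.
71.5 cm × 1/2.54 = 28.15 inches.
14/3.5 = 4 sts per in; 28.15 × 4 = 112.60 sts.
Nearest multiple of 8 → 112.
45 cm = 17.72 inches; × 7.25 = 128.44 → 128 rows.

Cast on 112 stitches; work 128 rows.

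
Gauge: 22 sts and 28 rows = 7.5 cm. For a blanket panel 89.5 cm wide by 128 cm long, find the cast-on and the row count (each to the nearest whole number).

Stitch gauge = 22/7.5 = 2.933 sts/cm; 89.5 × 2.933 = 262.53 → 263 sts.
Row gauge = 28/7.5 = 3.733 rows/cm; 128 × 3.733 = 477.87 → 478 rows.

Cast on 263 stitches and work 478 rows.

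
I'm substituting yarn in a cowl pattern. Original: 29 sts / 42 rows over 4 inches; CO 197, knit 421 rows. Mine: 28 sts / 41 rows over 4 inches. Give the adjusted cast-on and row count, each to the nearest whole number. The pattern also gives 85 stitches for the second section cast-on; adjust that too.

Cast on 190 stitches; work 411 rows; second section cast-on 82 stitches.

Stitches: 197 × 28/29 = 190.21 → 190.
Rows: 421 × 41/42 = 410.98 → 411.
second section cast-on: 85 × 28/29 = 82.07 → 82.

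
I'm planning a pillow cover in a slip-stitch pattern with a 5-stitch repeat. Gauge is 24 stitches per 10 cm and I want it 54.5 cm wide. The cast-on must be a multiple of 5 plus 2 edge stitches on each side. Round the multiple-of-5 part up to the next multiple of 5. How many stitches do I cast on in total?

Cast on 134 stitches.

24 / 10 = 2.4 sts per cm.
54.5 × 2.4 = 130.80 sts.
Less 4 edge sts → 126.80 for the repeat.
Next multiple of 5: 130.
Add back 4 edge sts → 134.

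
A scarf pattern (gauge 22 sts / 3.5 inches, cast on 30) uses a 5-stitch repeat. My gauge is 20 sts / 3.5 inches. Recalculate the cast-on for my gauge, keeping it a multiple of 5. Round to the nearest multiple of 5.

30 × 20 / 22 = 27.27.
Nearest multiple of 5: 25.

CO 25 sts.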